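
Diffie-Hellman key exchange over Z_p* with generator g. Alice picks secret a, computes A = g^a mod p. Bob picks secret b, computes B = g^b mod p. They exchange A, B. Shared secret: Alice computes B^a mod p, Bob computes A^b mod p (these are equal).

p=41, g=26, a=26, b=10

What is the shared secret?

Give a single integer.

Answer: 40

Derivation:
A = 26^26 mod 41  (bits of 26 = 11010)
  bit 0 = 1: r = r^2 * 26 mod 41 = 1^2 * 26 = 1*26 = 26
  bit 1 = 1: r = r^2 * 26 mod 41 = 26^2 * 26 = 20*26 = 28
  bit 2 = 0: r = r^2 mod 41 = 28^2 = 5
  bit 3 = 1: r = r^2 * 26 mod 41 = 5^2 * 26 = 25*26 = 35
  bit 4 = 0: r = r^2 mod 41 = 35^2 = 36
  -> A = 36
B = 26^10 mod 41  (bits of 10 = 1010)
  bit 0 = 1: r = r^2 * 26 mod 41 = 1^2 * 26 = 1*26 = 26
  bit 1 = 0: r = r^2 mod 41 = 26^2 = 20
  bit 2 = 1: r = r^2 * 26 mod 41 = 20^2 * 26 = 31*26 = 27
  bit 3 = 0: r = r^2 mod 41 = 27^2 = 32
  -> B = 32
s = B^a = 32^26 mod 41  (bits of 26 = 11010)
  bit 0 = 1: r = r^2 * 32 mod 41 = 1^2 * 32 = 1*32 = 32
  bit 1 = 1: r = r^2 * 32 mod 41 = 32^2 * 32 = 40*32 = 9
  bit 2 = 0: r = r^2 mod 41 = 9^2 = 40
  bit 3 = 1: r = r^2 * 32 mod 41 = 40^2 * 32 = 1*32 = 32
  bit 4 = 0: r = r^2 mod 41 = 32^2 = 40
  -> s = B^a = 40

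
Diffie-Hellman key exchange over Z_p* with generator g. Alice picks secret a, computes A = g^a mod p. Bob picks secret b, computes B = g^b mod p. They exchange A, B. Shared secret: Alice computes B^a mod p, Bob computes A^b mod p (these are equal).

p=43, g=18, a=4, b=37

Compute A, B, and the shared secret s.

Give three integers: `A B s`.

A = 18^4 mod 43  (bits of 4 = 100)
  bit 0 = 1: r = r^2 * 18 mod 43 = 1^2 * 18 = 1*18 = 18
  bit 1 = 0: r = r^2 mod 43 = 18^2 = 23
  bit 2 = 0: r = r^2 mod 43 = 23^2 = 13
  -> A = 13
B = 18^37 mod 43  (bits of 37 = 100101)
  bit 0 = 1: r = r^2 * 18 mod 43 = 1^2 * 18 = 1*18 = 18
  bit 1 = 0: r = r^2 mod 43 = 18^2 = 23
  bit 2 = 0: r = r^2 mod 43 = 23^2 = 13
  bit 3 = 1: r = r^2 * 18 mod 43 = 13^2 * 18 = 40*18 = 32
  bit 4 = 0: r = r^2 mod 43 = 32^2 = 35
  bit 5 = 1: r = r^2 * 18 mod 43 = 35^2 * 18 = 21*18 = 34
  -> B = 34
s = B^a = 34^4 mod 43  (bits of 4 = 100)
  bit 0 = 1: r = r^2 * 34 mod 43 = 1^2 * 34 = 1*34 = 34
  bit 1 = 0: r = r^2 mod 43 = 34^2 = 38
  bit 2 = 0: r = r^2 mod 43 = 38^2 = 25
  -> s = B^a = 25

Answer: 13 34 25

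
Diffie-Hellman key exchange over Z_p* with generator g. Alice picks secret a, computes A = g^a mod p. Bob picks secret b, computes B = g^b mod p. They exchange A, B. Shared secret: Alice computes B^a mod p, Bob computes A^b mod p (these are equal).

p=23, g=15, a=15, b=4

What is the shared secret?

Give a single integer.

Answer: 16

Derivation:
A = 15^15 mod 23  (bits of 15 = 1111)
  bit 0 = 1: r = r^2 * 15 mod 23 = 1^2 * 15 = 1*15 = 15
  bit 1 = 1: r = r^2 * 15 mod 23 = 15^2 * 15 = 18*15 = 17
  bit 2 = 1: r = r^2 * 15 mod 23 = 17^2 * 15 = 13*15 = 11
  bit 3 = 1: r = r^2 * 15 mod 23 = 11^2 * 15 = 6*15 = 21
  -> A = 21
B = 15^4 mod 23  (bits of 4 = 100)
  bit 0 = 1: r = r^2 * 15 mod 23 = 1^2 * 15 = 1*15 = 15
  bit 1 = 0: r = r^2 mod 23 = 15^2 = 18
  bit 2 = 0: r = r^2 mod 23 = 18^2 = 2
  -> B = 2
s = B^a = 2^15 mod 23  (bits of 15 = 1111)
  bit 0 = 1: r = r^2 * 2 mod 23 = 1^2 * 2 = 1*2 = 2
  bit 1 = 1: r = r^2 * 2 mod 23 = 2^2 * 2 = 4*2 = 8
  bit 2 = 1: r = r^2 * 2 mod 23 = 8^2 * 2 = 18*2 = 13
  bit 3 = 1: r = r^2 * 2 mod 23 = 13^2 * 2 = 8*2 = 16
  -> s = B^a = 16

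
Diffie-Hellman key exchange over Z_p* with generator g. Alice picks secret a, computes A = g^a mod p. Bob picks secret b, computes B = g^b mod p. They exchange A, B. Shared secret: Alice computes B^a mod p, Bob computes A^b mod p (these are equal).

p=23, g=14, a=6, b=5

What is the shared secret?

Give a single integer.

Answer: 13

Derivation:
A = 14^6 mod 23  (bits of 6 = 110)
  bit 0 = 1: r = r^2 * 14 mod 23 = 1^2 * 14 = 1*14 = 14
  bit 1 = 1: r = r^2 * 14 mod 23 = 14^2 * 14 = 12*14 = 7
  bit 2 = 0: r = r^2 mod 23 = 7^2 = 3
  -> A = 3
B = 14^5 mod 23  (bits of 5 = 101)
  bit 0 = 1: r = r^2 * 14 mod 23 = 1^2 * 14 = 1*14 = 14
  bit 1 = 0: r = r^2 mod 23 = 14^2 = 12
  bit 2 = 1: r = r^2 * 14 mod 23 = 12^2 * 14 = 6*14 = 15
  -> B = 15
s = B^a = 15^6 mod 23  (bits of 6 = 110)
  bit 0 = 1: r = r^2 * 15 mod 23 = 1^2 * 15 = 1*15 = 15
  bit 1 = 1: r = r^2 * 15 mod 23 = 15^2 * 15 = 18*15 = 17
  bit 2 = 0: r = r^2 mod 23 = 17^2 = 13
  -> s = B^a = 13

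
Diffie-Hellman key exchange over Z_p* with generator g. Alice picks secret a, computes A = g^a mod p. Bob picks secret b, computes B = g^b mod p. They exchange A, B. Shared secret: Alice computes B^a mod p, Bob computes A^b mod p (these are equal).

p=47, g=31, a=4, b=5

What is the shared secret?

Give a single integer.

Answer: 27

Derivation:
A = 31^4 mod 47  (bits of 4 = 100)
  bit 0 = 1: r = r^2 * 31 mod 47 = 1^2 * 31 = 1*31 = 31
  bit 1 = 0: r = r^2 mod 47 = 31^2 = 21
  bit 2 = 0: r = r^2 mod 47 = 21^2 = 18
  -> A = 18
B = 31^5 mod 47  (bits of 5 = 101)
  bit 0 = 1: r = r^2 * 31 mod 47 = 1^2 * 31 = 1*31 = 31
  bit 1 = 0: r = r^2 mod 47 = 31^2 = 21
  bit 2 = 1: r = r^2 * 31 mod 47 = 21^2 * 31 = 18*31 = 41
  -> B = 41
s = B^a = 41^4 mod 47  (bits of 4 = 100)
  bit 0 = 1: r = r^2 * 41 mod 47 = 1^2 * 41 = 1*41 = 41
  bit 1 = 0: r = r^2 mod 47 = 41^2 = 36
  bit 2 = 0: r = r^2 mod 47 = 36^2 = 27
  -> s = B^a = 27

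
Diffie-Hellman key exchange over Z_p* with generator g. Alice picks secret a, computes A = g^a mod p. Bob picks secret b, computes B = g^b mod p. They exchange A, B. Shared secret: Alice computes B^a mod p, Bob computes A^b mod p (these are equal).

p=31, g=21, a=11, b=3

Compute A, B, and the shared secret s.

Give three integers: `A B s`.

Answer: 12 23 23

Derivation:
A = 21^11 mod 31  (bits of 11 = 1011)
  bit 0 = 1: r = r^2 * 21 mod 31 = 1^2 * 21 = 1*21 = 21
  bit 1 = 0: r = r^2 mod 31 = 21^2 = 7
  bit 2 = 1: r = r^2 * 21 mod 31 = 7^2 * 21 = 18*21 = 6
  bit 3 = 1: r = r^2 * 21 mod 31 = 6^2 * 21 = 5*21 = 12
  -> A = 12
B = 21^3 mod 31  (bits of 3 = 11)
  bit 0 = 1: r = r^2 * 21 mod 31 = 1^2 * 21 = 1*21 = 21
  bit 1 = 1: r = r^2 * 21 mod 31 = 21^2 * 21 = 7*21 = 23
  -> B = 23
s = B^a = 23^11 mod 31  (bits of 11 = 1011)
  bit 0 = 1: r = r^2 * 23 mod 31 = 1^2 * 23 = 1*23 = 23
  bit 1 = 0: r = r^2 mod 31 = 23^2 = 2
  bit 2 = 1: r = r^2 * 23 mod 31 = 2^2 * 23 = 4*23 = 30
  bit 3 = 1: r = r^2 * 23 mod 31 = 30^2 * 23 = 1*23 = 23
  -> s = B^a = 23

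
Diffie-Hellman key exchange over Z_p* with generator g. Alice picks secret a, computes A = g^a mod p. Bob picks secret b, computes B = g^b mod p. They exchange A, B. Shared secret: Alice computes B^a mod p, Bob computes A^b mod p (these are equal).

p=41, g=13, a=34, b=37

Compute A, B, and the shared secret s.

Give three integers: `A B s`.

Answer: 21 12 8

Derivation:
A = 13^34 mod 41  (bits of 34 = 100010)
  bit 0 = 1: r = r^2 * 13 mod 41 = 1^2 * 13 = 1*13 = 13
  bit 1 = 0: r = r^2 mod 41 = 13^2 = 5
  bit 2 = 0: r = r^2 mod 41 = 5^2 = 25
  bit 3 = 0: r = r^2 mod 41 = 25^2 = 10
  bit 4 = 1: r = r^2 * 13 mod 41 = 10^2 * 13 = 18*13 = 29
  bit 5 = 0: r = r^2 mod 41 = 29^2 = 21
  -> A = 21
B = 13^37 mod 41  (bits of 37 = 100101)
  bit 0 = 1: r = r^2 * 13 mod 41 = 1^2 * 13 = 1*13 = 13
  bit 1 = 0: r = r^2 mod 41 = 13^2 = 5
  bit 2 = 0: r = r^2 mod 41 = 5^2 = 25
  bit 3 = 1: r = r^2 * 13 mod 41 = 25^2 * 13 = 10*13 = 7
  bit 4 = 0: r = r^2 mod 41 = 7^2 = 8
  bit 5 = 1: r = r^2 * 13 mod 41 = 8^2 * 13 = 23*13 = 12
  -> B = 12
s = B^a = 12^34 mod 41  (bits of 34 = 100010)
  bit 0 = 1: r = r^2 * 12 mod 41 = 1^2 * 12 = 1*12 = 12
  bit 1 = 0: r = r^2 mod 41 = 12^2 = 21
  bit 2 = 0: r = r^2 mod 41 = 21^2 = 31
  bit 3 = 0: r = r^2 mod 41 = 31^2 = 18
  bit 4 = 1: r = r^2 * 12 mod 41 = 18^2 * 12 = 37*12 = 34
  bit 5 = 0: r = r^2 mod 41 = 34^2 = 8
  -> s = B^a = 8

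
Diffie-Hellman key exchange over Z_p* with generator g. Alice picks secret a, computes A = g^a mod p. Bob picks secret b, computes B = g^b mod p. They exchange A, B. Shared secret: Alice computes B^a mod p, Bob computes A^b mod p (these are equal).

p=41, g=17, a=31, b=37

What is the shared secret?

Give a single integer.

Answer: 28

Derivation:
A = 17^31 mod 41  (bits of 31 = 11111)
  bit 0 = 1: r = r^2 * 17 mod 41 = 1^2 * 17 = 1*17 = 17
  bit 1 = 1: r = r^2 * 17 mod 41 = 17^2 * 17 = 2*17 = 34
  bit 2 = 1: r = r^2 * 17 mod 41 = 34^2 * 17 = 8*17 = 13
  bit 3 = 1: r = r^2 * 17 mod 41 = 13^2 * 17 = 5*17 = 3
  bit 4 = 1: r = r^2 * 17 mod 41 = 3^2 * 17 = 9*17 = 30
  -> A = 30
B = 17^37 mod 41  (bits of 37 = 100101)
  bit 0 = 1: r = r^2 * 17 mod 41 = 1^2 * 17 = 1*17 = 17
  bit 1 = 0: r = r^2 mod 41 = 17^2 = 2
  bit 2 = 0: r = r^2 mod 41 = 2^2 = 4
  bit 3 = 1: r = r^2 * 17 mod 41 = 4^2 * 17 = 16*17 = 26
  bit 4 = 0: r = r^2 mod 41 = 26^2 = 20
  bit 5 = 1: r = r^2 * 17 mod 41 = 20^2 * 17 = 31*17 = 35
  -> B = 35
s = B^a = 35^31 mod 41  (bits of 31 = 11111)
  bit 0 = 1: r = r^2 * 35 mod 41 = 1^2 * 35 = 1*35 = 35
  bit 1 = 1: r = r^2 * 35 mod 41 = 35^2 * 35 = 36*35 = 30
  bit 2 = 1: r = r^2 * 35 mod 41 = 30^2 * 35 = 39*35 = 12
  bit 3 = 1: r = r^2 * 35 mod 41 = 12^2 * 35 = 21*35 = 38
  bit 4 = 1: r = r^2 * 35 mod 41 = 38^2 * 35 = 9*35 = 28
  -> s = B^a = 28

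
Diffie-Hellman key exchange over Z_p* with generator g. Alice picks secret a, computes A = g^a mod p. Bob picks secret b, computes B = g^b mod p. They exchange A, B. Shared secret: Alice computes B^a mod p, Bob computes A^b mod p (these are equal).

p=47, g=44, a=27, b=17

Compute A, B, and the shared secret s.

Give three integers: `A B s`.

A = 44^27 mod 47  (bits of 27 = 11011)
  bit 0 = 1: r = r^2 * 44 mod 47 = 1^2 * 44 = 1*44 = 44
  bit 1 = 1: r = r^2 * 44 mod 47 = 44^2 * 44 = 9*44 = 20
  bit 2 = 0: r = r^2 mod 47 = 20^2 = 24
  bit 3 = 1: r = r^2 * 44 mod 47 = 24^2 * 44 = 12*44 = 11
  bit 4 = 1: r = r^2 * 44 mod 47 = 11^2 * 44 = 27*44 = 13
  -> A = 13
B = 44^17 mod 47  (bits of 17 = 10001)
  bit 0 = 1: r = r^2 * 44 mod 47 = 1^2 * 44 = 1*44 = 44
  bit 1 = 0: r = r^2 mod 47 = 44^2 = 9
  bit 2 = 0: r = r^2 mod 47 = 9^2 = 34
  bit 3 = 0: r = r^2 mod 47 = 34^2 = 28
  bit 4 = 1: r = r^2 * 44 mod 47 = 28^2 * 44 = 32*44 = 45
  -> B = 45
s = B^a = 45^27 mod 47  (bits of 27 = 11011)
  bit 0 = 1: r = r^2 * 45 mod 47 = 1^2 * 45 = 1*45 = 45
  bit 1 = 1: r = r^2 * 45 mod 47 = 45^2 * 45 = 4*45 = 39
  bit 2 = 0: r = r^2 mod 47 = 39^2 = 17
  bit 3 = 1: r = r^2 * 45 mod 47 = 17^2 * 45 = 7*45 = 33
  bit 4 = 1: r = r^2 * 45 mod 47 = 33^2 * 45 = 8*45 = 31
  -> s = B^a = 31

Answer: 13 45 31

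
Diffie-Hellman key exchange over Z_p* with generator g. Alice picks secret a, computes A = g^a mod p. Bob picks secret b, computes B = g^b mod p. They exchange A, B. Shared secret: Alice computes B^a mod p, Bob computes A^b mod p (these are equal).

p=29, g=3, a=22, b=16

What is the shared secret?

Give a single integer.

A = 3^22 mod 29  (bits of 22 = 10110)
  bit 0 = 1: r = r^2 * 3 mod 29 = 1^2 * 3 = 1*3 = 3
  bit 1 = 0: r = r^2 mod 29 = 3^2 = 9
  bit 2 = 1: r = r^2 * 3 mod 29 = 9^2 * 3 = 23*3 = 11
  bit 3 = 1: r = r^2 * 3 mod 29 = 11^2 * 3 = 5*3 = 15
  bit 4 = 0: r = r^2 mod 29 = 15^2 = 22
  -> A = 22
B = 3^16 mod 29  (bits of 16 = 10000)
  bit 0 = 1: r = r^2 * 3 mod 29 = 1^2 * 3 = 1*3 = 3
  bit 1 = 0: r = r^2 mod 29 = 3^2 = 9
  bit 2 = 0: r = r^2 mod 29 = 9^2 = 23
  bit 3 = 0: r = r^2 mod 29 = 23^2 = 7
  bit 4 = 0: r = r^2 mod 29 = 7^2 = 20
  -> B = 20
s = B^a = 20^22 mod 29  (bits of 22 = 10110)
  bit 0 = 1: r = r^2 * 20 mod 29 = 1^2 * 20 = 1*20 = 20
  bit 1 = 0: r = r^2 mod 29 = 20^2 = 23
  bit 2 = 1: r = r^2 * 20 mod 29 = 23^2 * 20 = 7*20 = 24
  bit 3 = 1: r = r^2 * 20 mod 29 = 24^2 * 20 = 25*20 = 7
  bit 4 = 0: r = r^2 mod 29 = 7^2 = 20
  -> s = B^a = 20

Answer: 20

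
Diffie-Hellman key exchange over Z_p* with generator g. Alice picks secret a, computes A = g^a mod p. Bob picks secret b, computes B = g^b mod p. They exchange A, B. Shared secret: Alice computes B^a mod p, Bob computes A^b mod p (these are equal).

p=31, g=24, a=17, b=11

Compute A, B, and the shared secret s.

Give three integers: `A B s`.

A = 24^17 mod 31  (bits of 17 = 10001)
  bit 0 = 1: r = r^2 * 24 mod 31 = 1^2 * 24 = 1*24 = 24
  bit 1 = 0: r = r^2 mod 31 = 24^2 = 18
  bit 2 = 0: r = r^2 mod 31 = 18^2 = 14
  bit 3 = 0: r = r^2 mod 31 = 14^2 = 10
  bit 4 = 1: r = r^2 * 24 mod 31 = 10^2 * 24 = 7*24 = 13
  -> A = 13
B = 24^11 mod 31  (bits of 11 = 1011)
  bit 0 = 1: r = r^2 * 24 mod 31 = 1^2 * 24 = 1*24 = 24
  bit 1 = 0: r = r^2 mod 31 = 24^2 = 18
  bit 2 = 1: r = r^2 * 24 mod 31 = 18^2 * 24 = 14*24 = 26
  bit 3 = 1: r = r^2 * 24 mod 31 = 26^2 * 24 = 25*24 = 11
  -> B = 11
s = B^a = 11^17 mod 31  (bits of 17 = 10001)
  bit 0 = 1: r = r^2 * 11 mod 31 = 1^2 * 11 = 1*11 = 11
  bit 1 = 0: r = r^2 mod 31 = 11^2 = 28
  bit 2 = 0: r = r^2 mod 31 = 28^2 = 9
  bit 3 = 0: r = r^2 mod 31 = 9^2 = 19
  bit 4 = 1: r = r^2 * 11 mod 31 = 19^2 * 11 = 20*11 = 3
  -> s = B^a = 3

Answer: 13 11 3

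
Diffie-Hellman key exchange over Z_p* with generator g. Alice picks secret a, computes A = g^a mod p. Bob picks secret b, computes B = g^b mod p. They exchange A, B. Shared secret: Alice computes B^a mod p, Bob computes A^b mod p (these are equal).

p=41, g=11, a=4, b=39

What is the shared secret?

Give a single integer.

Answer: 31

Derivation:
A = 11^4 mod 41  (bits of 4 = 100)
  bit 0 = 1: r = r^2 * 11 mod 41 = 1^2 * 11 = 1*11 = 11
  bit 1 = 0: r = r^2 mod 41 = 11^2 = 39
  bit 2 = 0: r = r^2 mod 41 = 39^2 = 4
  -> A = 4
B = 11^39 mod 41  (bits of 39 = 100111)
  bit 0 = 1: r = r^2 * 11 mod 41 = 1^2 * 11 = 1*11 = 11
  bit 1 = 0: r = r^2 mod 41 = 11^2 = 39
  bit 2 = 0: r = r^2 mod 41 = 39^2 = 4
  bit 3 = 1: r = r^2 * 11 mod 41 = 4^2 * 11 = 16*11 = 12
  bit 4 = 1: r = r^2 * 11 mod 41 = 12^2 * 11 = 21*11 = 26
  bit 5 = 1: r = r^2 * 11 mod 41 = 26^2 * 11 = 20*11 = 15
  -> B = 15
s = B^a = 15^4 mod 41  (bits of 4 = 100)
  bit 0 = 1: r = r^2 * 15 mod 41 = 1^2 * 15 = 1*15 = 15
  bit 1 = 0: r = r^2 mod 41 = 15^2 = 20
  bit 2 = 0: r = r^2 mod 41 = 20^2 = 31
  -> s = B^a = 31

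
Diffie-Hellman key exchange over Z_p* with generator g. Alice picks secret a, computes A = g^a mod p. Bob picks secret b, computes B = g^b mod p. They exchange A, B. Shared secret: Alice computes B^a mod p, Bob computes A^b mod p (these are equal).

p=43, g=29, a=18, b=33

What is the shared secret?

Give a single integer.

A = 29^18 mod 43  (bits of 18 = 10010)
  bit 0 = 1: r = r^2 * 29 mod 43 = 1^2 * 29 = 1*29 = 29
  bit 1 = 0: r = r^2 mod 43 = 29^2 = 24
  bit 2 = 0: r = r^2 mod 43 = 24^2 = 17
  bit 3 = 1: r = r^2 * 29 mod 43 = 17^2 * 29 = 31*29 = 39
  bit 4 = 0: r = r^2 mod 43 = 39^2 = 16
  -> A = 16
B = 29^33 mod 43  (bits of 33 = 100001)
  bit 0 = 1: r = r^2 * 29 mod 43 = 1^2 * 29 = 1*29 = 29
  bit 1 = 0: r = r^2 mod 43 = 29^2 = 24
  bit 2 = 0: r = r^2 mod 43 = 24^2 = 17
  bit 3 = 0: r = r^2 mod 43 = 17^2 = 31
  bit 4 = 0: r = r^2 mod 43 = 31^2 = 15
  bit 5 = 1: r = r^2 * 29 mod 43 = 15^2 * 29 = 10*29 = 32
  -> B = 32
s = B^a = 32^18 mod 43  (bits of 18 = 10010)
  bit 0 = 1: r = r^2 * 32 mod 43 = 1^2 * 32 = 1*32 = 32
  bit 1 = 0: r = r^2 mod 43 = 32^2 = 35
  bit 2 = 0: r = r^2 mod 43 = 35^2 = 21
  bit 3 = 1: r = r^2 * 32 mod 43 = 21^2 * 32 = 11*32 = 8
  bit 4 = 0: r = r^2 mod 43 = 8^2 = 21
  -> s = B^a = 21

Answer: 21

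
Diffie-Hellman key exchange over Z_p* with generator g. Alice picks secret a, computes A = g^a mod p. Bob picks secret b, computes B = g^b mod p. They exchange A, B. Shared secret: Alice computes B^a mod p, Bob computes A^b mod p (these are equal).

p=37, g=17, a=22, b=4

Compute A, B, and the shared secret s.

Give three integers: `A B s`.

Answer: 25 12 16

Derivation:
A = 17^22 mod 37  (bits of 22 = 10110)
  bit 0 = 1: r = r^2 * 17 mod 37 = 1^2 * 17 = 1*17 = 17
  bit 1 = 0: r = r^2 mod 37 = 17^2 = 30
  bit 2 = 1: r = r^2 * 17 mod 37 = 30^2 * 17 = 12*17 = 19
  bit 3 = 1: r = r^2 * 17 mod 37 = 19^2 * 17 = 28*17 = 32
  bit 4 = 0: r = r^2 mod 37 = 32^2 = 25
  -> A = 25
B = 17^4 mod 37  (bits of 4 = 100)
  bit 0 = 1: r = r^2 * 17 mod 37 = 1^2 * 17 = 1*17 = 17
  bit 1 = 0: r = r^2 mod 37 = 17^2 = 30
  bit 2 = 0: r = r^2 mod 37 = 30^2 = 12
  -> B = 12
s = B^a = 12^22 mod 37  (bits of 22 = 10110)
  bit 0 = 1: r = r^2 * 12 mod 37 = 1^2 * 12 = 1*12 = 12
  bit 1 = 0: r = r^2 mod 37 = 12^2 = 33
  bit 2 = 1: r = r^2 * 12 mod 37 = 33^2 * 12 = 16*12 = 7
  bit 3 = 1: r = r^2 * 12 mod 37 = 7^2 * 12 = 12*12 = 33
  bit 4 = 0: r = r^2 mod 37 = 33^2 = 16
  -> s = B^a = 16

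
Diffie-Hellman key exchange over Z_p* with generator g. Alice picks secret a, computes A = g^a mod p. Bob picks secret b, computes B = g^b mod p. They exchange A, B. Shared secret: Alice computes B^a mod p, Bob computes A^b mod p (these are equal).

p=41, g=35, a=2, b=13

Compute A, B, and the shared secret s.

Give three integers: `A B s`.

Answer: 36 17 2

Derivation:
A = 35^2 mod 41  (bits of 2 = 10)
  bit 0 = 1: r = r^2 * 35 mod 41 = 1^2 * 35 = 1*35 = 35
  bit 1 = 0: r = r^2 mod 41 = 35^2 = 36
  -> A = 36
B = 35^13 mod 41  (bits of 13 = 1101)
  bit 0 = 1: r = r^2 * 35 mod 41 = 1^2 * 35 = 1*35 = 35
  bit 1 = 1: r = r^2 * 35 mod 41 = 35^2 * 35 = 36*35 = 30
  bit 2 = 0: r = r^2 mod 41 = 30^2 = 39
  bit 3 = 1: r = r^2 * 35 mod 41 = 39^2 * 35 = 4*35 = 17
  -> B = 17
s = B^a = 17^2 mod 41  (bits of 2 = 10)
  bit 0 = 1: r = r^2 * 17 mod 41 = 1^2 * 17 = 1*17 = 17
  bit 1 = 0: r = r^2 mod 41 = 17^2 = 2
  -> s = B^a = 2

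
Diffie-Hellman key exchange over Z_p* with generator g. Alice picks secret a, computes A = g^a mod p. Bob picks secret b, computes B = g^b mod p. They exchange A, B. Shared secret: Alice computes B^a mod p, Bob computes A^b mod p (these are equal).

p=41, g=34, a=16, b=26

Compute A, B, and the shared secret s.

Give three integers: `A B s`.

A = 34^16 mod 41  (bits of 16 = 10000)
  bit 0 = 1: r = r^2 * 34 mod 41 = 1^2 * 34 = 1*34 = 34
  bit 1 = 0: r = r^2 mod 41 = 34^2 = 8
  bit 2 = 0: r = r^2 mod 41 = 8^2 = 23
  bit 3 = 0: r = r^2 mod 41 = 23^2 = 37
  bit 4 = 0: r = r^2 mod 41 = 37^2 = 16
  -> A = 16
B = 34^26 mod 41  (bits of 26 = 11010)
  bit 0 = 1: r = r^2 * 34 mod 41 = 1^2 * 34 = 1*34 = 34
  bit 1 = 1: r = r^2 * 34 mod 41 = 34^2 * 34 = 8*34 = 26
  bit 2 = 0: r = r^2 mod 41 = 26^2 = 20
  bit 3 = 1: r = r^2 * 34 mod 41 = 20^2 * 34 = 31*34 = 29
  bit 4 = 0: r = r^2 mod 41 = 29^2 = 21
  -> B = 21
s = B^a = 21^16 mod 41  (bits of 16 = 10000)
  bit 0 = 1: r = r^2 * 21 mod 41 = 1^2 * 21 = 1*21 = 21
  bit 1 = 0: r = r^2 mod 41 = 21^2 = 31
  bit 2 = 0: r = r^2 mod 41 = 31^2 = 18
  bit 3 = 0: r = r^2 mod 41 = 18^2 = 37
  bit 4 = 0: r = r^2 mod 41 = 37^2 = 16
  -> s = B^a = 16

Answer: 16 21 16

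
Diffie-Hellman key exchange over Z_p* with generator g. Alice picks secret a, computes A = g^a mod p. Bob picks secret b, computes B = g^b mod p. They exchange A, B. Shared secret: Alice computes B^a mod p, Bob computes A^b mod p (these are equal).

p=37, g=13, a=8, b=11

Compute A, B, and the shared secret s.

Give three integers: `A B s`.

A = 13^8 mod 37  (bits of 8 = 1000)
  bit 0 = 1: r = r^2 * 13 mod 37 = 1^2 * 13 = 1*13 = 13
  bit 1 = 0: r = r^2 mod 37 = 13^2 = 21
  bit 2 = 0: r = r^2 mod 37 = 21^2 = 34
  bit 3 = 0: r = r^2 mod 37 = 34^2 = 9
  -> A = 9
B = 13^11 mod 37  (bits of 11 = 1011)
  bit 0 = 1: r = r^2 * 13 mod 37 = 1^2 * 13 = 1*13 = 13
  bit 1 = 0: r = r^2 mod 37 = 13^2 = 21
  bit 2 = 1: r = r^2 * 13 mod 37 = 21^2 * 13 = 34*13 = 35
  bit 3 = 1: r = r^2 * 13 mod 37 = 35^2 * 13 = 4*13 = 15
  -> B = 15
s = B^a = 15^8 mod 37  (bits of 8 = 1000)
  bit 0 = 1: r = r^2 * 15 mod 37 = 1^2 * 15 = 1*15 = 15
  bit 1 = 0: r = r^2 mod 37 = 15^2 = 3
  bit 2 = 0: r = r^2 mod 37 = 3^2 = 9
  bit 3 = 0: r = r^2 mod 37 = 9^2 = 7
  -> s = B^a = 7

Answer: 9 15 7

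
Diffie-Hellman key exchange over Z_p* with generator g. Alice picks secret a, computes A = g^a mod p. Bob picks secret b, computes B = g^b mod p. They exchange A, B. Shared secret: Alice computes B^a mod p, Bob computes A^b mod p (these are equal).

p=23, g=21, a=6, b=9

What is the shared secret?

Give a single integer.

A = 21^6 mod 23  (bits of 6 = 110)
  bit 0 = 1: r = r^2 * 21 mod 23 = 1^2 * 21 = 1*21 = 21
  bit 1 = 1: r = r^2 * 21 mod 23 = 21^2 * 21 = 4*21 = 15
  bit 2 = 0: r = r^2 mod 23 = 15^2 = 18
  -> A = 18
B = 21^9 mod 23  (bits of 9 = 1001)
  bit 0 = 1: r = r^2 * 21 mod 23 = 1^2 * 21 = 1*21 = 21
  bit 1 = 0: r = r^2 mod 23 = 21^2 = 4
  bit 2 = 0: r = r^2 mod 23 = 4^2 = 16
  bit 3 = 1: r = r^2 * 21 mod 23 = 16^2 * 21 = 3*21 = 17
  -> B = 17
s = B^a = 17^6 mod 23  (bits of 6 = 110)
  bit 0 = 1: r = r^2 * 17 mod 23 = 1^2 * 17 = 1*17 = 17
  bit 1 = 1: r = r^2 * 17 mod 23 = 17^2 * 17 = 13*17 = 14
  bit 2 = 0: r = r^2 mod 23 = 14^2 = 12
  -> s = B^a = 12

Answer: 12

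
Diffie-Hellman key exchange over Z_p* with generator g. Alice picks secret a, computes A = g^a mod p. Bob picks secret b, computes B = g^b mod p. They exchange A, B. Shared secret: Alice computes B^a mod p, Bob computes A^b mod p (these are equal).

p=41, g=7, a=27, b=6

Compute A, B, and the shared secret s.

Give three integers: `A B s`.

A = 7^27 mod 41  (bits of 27 = 11011)
  bit 0 = 1: r = r^2 * 7 mod 41 = 1^2 * 7 = 1*7 = 7
  bit 1 = 1: r = r^2 * 7 mod 41 = 7^2 * 7 = 8*7 = 15
  bit 2 = 0: r = r^2 mod 41 = 15^2 = 20
  bit 3 = 1: r = r^2 * 7 mod 41 = 20^2 * 7 = 31*7 = 12
  bit 4 = 1: r = r^2 * 7 mod 41 = 12^2 * 7 = 21*7 = 24
  -> A = 24
B = 7^6 mod 41  (bits of 6 = 110)
  bit 0 = 1: r = r^2 * 7 mod 41 = 1^2 * 7 = 1*7 = 7
  bit 1 = 1: r = r^2 * 7 mod 41 = 7^2 * 7 = 8*7 = 15
  bit 2 = 0: r = r^2 mod 41 = 15^2 = 20
  -> B = 20
s = B^a = 20^27 mod 41  (bits of 27 = 11011)
  bit 0 = 1: r = r^2 * 20 mod 41 = 1^2 * 20 = 1*20 = 20
  bit 1 = 1: r = r^2 * 20 mod 41 = 20^2 * 20 = 31*20 = 5
  bit 2 = 0: r = r^2 mod 41 = 5^2 = 25
  bit 3 = 1: r = r^2 * 20 mod 41 = 25^2 * 20 = 10*20 = 36
  bit 4 = 1: r = r^2 * 20 mod 41 = 36^2 * 20 = 25*20 = 8
  -> s = B^a = 8

Answer: 24 20 8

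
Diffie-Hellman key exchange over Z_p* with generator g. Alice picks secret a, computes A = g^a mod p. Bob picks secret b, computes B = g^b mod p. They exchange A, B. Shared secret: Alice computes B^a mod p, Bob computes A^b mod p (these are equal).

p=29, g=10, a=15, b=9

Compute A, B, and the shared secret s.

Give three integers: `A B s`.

A = 10^15 mod 29  (bits of 15 = 1111)
  bit 0 = 1: r = r^2 * 10 mod 29 = 1^2 * 10 = 1*10 = 10
  bit 1 = 1: r = r^2 * 10 mod 29 = 10^2 * 10 = 13*10 = 14
  bit 2 = 1: r = r^2 * 10 mod 29 = 14^2 * 10 = 22*10 = 17
  bit 3 = 1: r = r^2 * 10 mod 29 = 17^2 * 10 = 28*10 = 19
  -> A = 19
B = 10^9 mod 29  (bits of 9 = 1001)
  bit 0 = 1: r = r^2 * 10 mod 29 = 1^2 * 10 = 1*10 = 10
  bit 1 = 0: r = r^2 mod 29 = 10^2 = 13
  bit 2 = 0: r = r^2 mod 29 = 13^2 = 24
  bit 3 = 1: r = r^2 * 10 mod 29 = 24^2 * 10 = 25*10 = 18
  -> B = 18
s = B^a = 18^15 mod 29  (bits of 15 = 1111)
  bit 0 = 1: r = r^2 * 18 mod 29 = 1^2 * 18 = 1*18 = 18
  bit 1 = 1: r = r^2 * 18 mod 29 = 18^2 * 18 = 5*18 = 3
  bit 2 = 1: r = r^2 * 18 mod 29 = 3^2 * 18 = 9*18 = 17
  bit 3 = 1: r = r^2 * 18 mod 29 = 17^2 * 18 = 28*18 = 11
  -> s = B^a = 11

Answer: 19 18 11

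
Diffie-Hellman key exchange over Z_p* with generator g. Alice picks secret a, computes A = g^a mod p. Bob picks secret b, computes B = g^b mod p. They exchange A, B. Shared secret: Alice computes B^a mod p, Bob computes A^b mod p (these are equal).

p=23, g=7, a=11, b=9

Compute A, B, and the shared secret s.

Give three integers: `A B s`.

Answer: 22 15 22

Derivation:
A = 7^11 mod 23  (bits of 11 = 1011)
  bit 0 = 1: r = r^2 * 7 mod 23 = 1^2 * 7 = 1*7 = 7
  bit 1 = 0: r = r^2 mod 23 = 7^2 = 3
  bit 2 = 1: r = r^2 * 7 mod 23 = 3^2 * 7 = 9*7 = 17
  bit 3 = 1: r = r^2 * 7 mod 23 = 17^2 * 7 = 13*7 = 22
  -> A = 22
B = 7^9 mod 23  (bits of 9 = 1001)
  bit 0 = 1: r = r^2 * 7 mod 23 = 1^2 * 7 = 1*7 = 7
  bit 1 = 0: r = r^2 mod 23 = 7^2 = 3
  bit 2 = 0: r = r^2 mod 23 = 3^2 = 9
  bit 3 = 1: r = r^2 * 7 mod 23 = 9^2 * 7 = 12*7 = 15
  -> B = 15
s = B^a = 15^11 mod 23  (bits of 11 = 1011)
  bit 0 = 1: r = r^2 * 15 mod 23 = 1^2 * 15 = 1*15 = 15
  bit 1 = 0: r = r^2 mod 23 = 15^2 = 18
  bit 2 = 1: r = r^2 * 15 mod 23 = 18^2 * 15 = 2*15 = 7
  bit 3 = 1: r = r^2 * 15 mod 23 = 7^2 * 15 = 3*15 = 22
  -> s = B^a = 22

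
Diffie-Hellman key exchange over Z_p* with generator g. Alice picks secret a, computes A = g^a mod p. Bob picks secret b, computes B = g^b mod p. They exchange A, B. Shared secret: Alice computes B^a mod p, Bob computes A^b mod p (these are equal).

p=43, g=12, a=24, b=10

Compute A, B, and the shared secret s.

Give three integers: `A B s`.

Answer: 35 38 4

Derivation:
A = 12^24 mod 43  (bits of 24 = 11000)
  bit 0 = 1: r = r^2 * 12 mod 43 = 1^2 * 12 = 1*12 = 12
  bit 1 = 1: r = r^2 * 12 mod 43 = 12^2 * 12 = 15*12 = 8
  bit 2 = 0: r = r^2 mod 43 = 8^2 = 21
  bit 3 = 0: r = r^2 mod 43 = 21^2 = 11
  bit 4 = 0: r = r^2 mod 43 = 11^2 = 35
  -> A = 35
B = 12^10 mod 43  (bits of 10 = 1010)
  bit 0 = 1: r = r^2 * 12 mod 43 = 1^2 * 12 = 1*12 = 12
  bit 1 = 0: r = r^2 mod 43 = 12^2 = 15
  bit 2 = 1: r = r^2 * 12 mod 43 = 15^2 * 12 = 10*12 = 34
  bit 3 = 0: r = r^2 mod 43 = 34^2 = 38
  -> B = 38
s = B^a = 38^24 mod 43  (bits of 24 = 11000)
  bit 0 = 1: r = r^2 * 38 mod 43 = 1^2 * 38 = 1*38 = 38
  bit 1 = 1: r = r^2 * 38 mod 43 = 38^2 * 38 = 25*38 = 4
  bit 2 = 0: r = r^2 mod 43 = 4^2 = 16
  bit 3 = 0: r = r^2 mod 43 = 16^2 = 41
  bit 4 = 0: r = r^2 mod 43 = 41^2 = 4
  -> s = B^a = 4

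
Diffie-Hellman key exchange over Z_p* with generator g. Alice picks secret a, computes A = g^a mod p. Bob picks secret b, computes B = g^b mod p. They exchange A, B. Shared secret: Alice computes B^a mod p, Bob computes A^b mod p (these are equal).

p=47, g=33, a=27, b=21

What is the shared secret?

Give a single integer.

A = 33^27 mod 47  (bits of 27 = 11011)
  bit 0 = 1: r = r^2 * 33 mod 47 = 1^2 * 33 = 1*33 = 33
  bit 1 = 1: r = r^2 * 33 mod 47 = 33^2 * 33 = 8*33 = 29
  bit 2 = 0: r = r^2 mod 47 = 29^2 = 42
  bit 3 = 1: r = r^2 * 33 mod 47 = 42^2 * 33 = 25*33 = 26
  bit 4 = 1: r = r^2 * 33 mod 47 = 26^2 * 33 = 18*33 = 30
  -> A = 30
B = 33^21 mod 47  (bits of 21 = 10101)
  bit 0 = 1: r = r^2 * 33 mod 47 = 1^2 * 33 = 1*33 = 33
  bit 1 = 0: r = r^2 mod 47 = 33^2 = 8
  bit 2 = 1: r = r^2 * 33 mod 47 = 8^2 * 33 = 17*33 = 44
  bit 3 = 0: r = r^2 mod 47 = 44^2 = 9
  bit 4 = 1: r = r^2 * 33 mod 47 = 9^2 * 33 = 34*33 = 41
  -> B = 41
s = B^a = 41^27 mod 47  (bits of 27 = 11011)
  bit 0 = 1: r = r^2 * 41 mod 47 = 1^2 * 41 = 1*41 = 41
  bit 1 = 1: r = r^2 * 41 mod 47 = 41^2 * 41 = 36*41 = 19
  bit 2 = 0: r = r^2 mod 47 = 19^2 = 32
  bit 3 = 1: r = r^2 * 41 mod 47 = 32^2 * 41 = 37*41 = 13
  bit 4 = 1: r = r^2 * 41 mod 47 = 13^2 * 41 = 28*41 = 20
  -> s = B^a = 20

Answer: 20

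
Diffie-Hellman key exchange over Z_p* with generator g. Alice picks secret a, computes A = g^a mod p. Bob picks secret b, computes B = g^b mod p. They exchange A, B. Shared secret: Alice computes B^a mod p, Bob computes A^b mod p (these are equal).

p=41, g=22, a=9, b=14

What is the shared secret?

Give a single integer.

Answer: 21

Derivation:
A = 22^9 mod 41  (bits of 9 = 1001)
  bit 0 = 1: r = r^2 * 22 mod 41 = 1^2 * 22 = 1*22 = 22
  bit 1 = 0: r = r^2 mod 41 = 22^2 = 33
  bit 2 = 0: r = r^2 mod 41 = 33^2 = 23
  bit 3 = 1: r = r^2 * 22 mod 41 = 23^2 * 22 = 37*22 = 35
  -> A = 35
B = 22^14 mod 41  (bits of 14 = 1110)
  bit 0 = 1: r = r^2 * 22 mod 41 = 1^2 * 22 = 1*22 = 22
  bit 1 = 1: r = r^2 * 22 mod 41 = 22^2 * 22 = 33*22 = 29
  bit 2 = 1: r = r^2 * 22 mod 41 = 29^2 * 22 = 21*22 = 11
  bit 3 = 0: r = r^2 mod 41 = 11^2 = 39
  -> B = 39
s = B^a = 39^9 mod 41  (bits of 9 = 1001)
  bit 0 = 1: r = r^2 * 39 mod 41 = 1^2 * 39 = 1*39 = 39
  bit 1 = 0: r = r^2 mod 41 = 39^2 = 4
  bit 2 = 0: r = r^2 mod 41 = 4^2 = 16
  bit 3 = 1: r = r^2 * 39 mod 41 = 16^2 * 39 = 10*39 = 21
  -> s = B^a = 21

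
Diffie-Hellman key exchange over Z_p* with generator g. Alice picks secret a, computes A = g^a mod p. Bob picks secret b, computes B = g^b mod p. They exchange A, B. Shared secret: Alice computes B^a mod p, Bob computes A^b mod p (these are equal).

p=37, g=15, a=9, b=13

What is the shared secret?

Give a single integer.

A = 15^9 mod 37  (bits of 9 = 1001)
  bit 0 = 1: r = r^2 * 15 mod 37 = 1^2 * 15 = 1*15 = 15
  bit 1 = 0: r = r^2 mod 37 = 15^2 = 3
  bit 2 = 0: r = r^2 mod 37 = 3^2 = 9
  bit 3 = 1: r = r^2 * 15 mod 37 = 9^2 * 15 = 7*15 = 31
  -> A = 31
B = 15^13 mod 37  (bits of 13 = 1101)
  bit 0 = 1: r = r^2 * 15 mod 37 = 1^2 * 15 = 1*15 = 15
  bit 1 = 1: r = r^2 * 15 mod 37 = 15^2 * 15 = 3*15 = 8
  bit 2 = 0: r = r^2 mod 37 = 8^2 = 27
  bit 3 = 1: r = r^2 * 15 mod 37 = 27^2 * 15 = 26*15 = 20
  -> B = 20
s = B^a = 20^9 mod 37  (bits of 9 = 1001)
  bit 0 = 1: r = r^2 * 20 mod 37 = 1^2 * 20 = 1*20 = 20
  bit 1 = 0: r = r^2 mod 37 = 20^2 = 30
  bit 2 = 0: r = r^2 mod 37 = 30^2 = 12
  bit 3 = 1: r = r^2 * 20 mod 37 = 12^2 * 20 = 33*20 = 31
  -> s = B^a = 31

Answer: 31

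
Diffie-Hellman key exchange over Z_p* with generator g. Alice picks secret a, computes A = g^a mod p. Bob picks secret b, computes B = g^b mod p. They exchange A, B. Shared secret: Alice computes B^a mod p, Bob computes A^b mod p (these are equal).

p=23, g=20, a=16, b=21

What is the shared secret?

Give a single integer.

Answer: 16

Derivation:
A = 20^16 mod 23  (bits of 16 = 10000)
  bit 0 = 1: r = r^2 * 20 mod 23 = 1^2 * 20 = 1*20 = 20
  bit 1 = 0: r = r^2 mod 23 = 20^2 = 9
  bit 2 = 0: r = r^2 mod 23 = 9^2 = 12
  bit 3 = 0: r = r^2 mod 23 = 12^2 = 6
  bit 4 = 0: r = r^2 mod 23 = 6^2 = 13
  -> A = 13
B = 20^21 mod 23  (bits of 21 = 10101)
  bit 0 = 1: r = r^2 * 20 mod 23 = 1^2 * 20 = 1*20 = 20
  bit 1 = 0: r = r^2 mod 23 = 20^2 = 9
  bit 2 = 1: r = r^2 * 20 mod 23 = 9^2 * 20 = 12*20 = 10
  bit 3 = 0: r = r^2 mod 23 = 10^2 = 8
  bit 4 = 1: r = r^2 * 20 mod 23 = 8^2 * 20 = 18*20 = 15
  -> B = 15
s = B^a = 15^16 mod 23  (bits of 16 = 10000)
  bit 0 = 1: r = r^2 * 15 mod 23 = 1^2 * 15 = 1*15 = 15
  bit 1 = 0: r = r^2 mod 23 = 15^2 = 18
  bit 2 = 0: r = r^2 mod 23 = 18^2 = 2
  bit 3 = 0: r = r^2 mod 23 = 2^2 = 4
  bit 4 = 0: r = r^2 mod 23 = 4^2 = 16
  -> s = B^a = 16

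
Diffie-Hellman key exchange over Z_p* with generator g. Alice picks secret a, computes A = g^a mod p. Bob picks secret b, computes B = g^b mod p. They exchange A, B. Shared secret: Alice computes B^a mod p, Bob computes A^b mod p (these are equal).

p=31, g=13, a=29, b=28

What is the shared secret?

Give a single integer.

A = 13^29 mod 31  (bits of 29 = 11101)
  bit 0 = 1: r = r^2 * 13 mod 31 = 1^2 * 13 = 1*13 = 13
  bit 1 = 1: r = r^2 * 13 mod 31 = 13^2 * 13 = 14*13 = 27
  bit 2 = 1: r = r^2 * 13 mod 31 = 27^2 * 13 = 16*13 = 22
  bit 3 = 0: r = r^2 mod 31 = 22^2 = 19
  bit 4 = 1: r = r^2 * 13 mod 31 = 19^2 * 13 = 20*13 = 12
  -> A = 12
B = 13^28 mod 31  (bits of 28 = 11100)
  bit 0 = 1: r = r^2 * 13 mod 31 = 1^2 * 13 = 1*13 = 13
  bit 1 = 1: r = r^2 * 13 mod 31 = 13^2 * 13 = 14*13 = 27
  bit 2 = 1: r = r^2 * 13 mod 31 = 27^2 * 13 = 16*13 = 22
  bit 3 = 0: r = r^2 mod 31 = 22^2 = 19
  bit 4 = 0: r = r^2 mod 31 = 19^2 = 20
  -> B = 20
s = B^a = 20^29 mod 31  (bits of 29 = 11101)
  bit 0 = 1: r = r^2 * 20 mod 31 = 1^2 * 20 = 1*20 = 20
  bit 1 = 1: r = r^2 * 20 mod 31 = 20^2 * 20 = 28*20 = 2
  bit 2 = 1: r = r^2 * 20 mod 31 = 2^2 * 20 = 4*20 = 18
  bit 3 = 0: r = r^2 mod 31 = 18^2 = 14
  bit 4 = 1: r = r^2 * 20 mod 31 = 14^2 * 20 = 10*20 = 14
  -> s = B^a = 14

Answer: 14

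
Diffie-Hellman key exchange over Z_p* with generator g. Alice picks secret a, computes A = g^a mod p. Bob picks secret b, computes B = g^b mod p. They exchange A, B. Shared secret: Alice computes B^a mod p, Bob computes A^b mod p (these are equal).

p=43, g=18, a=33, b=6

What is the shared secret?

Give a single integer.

A = 18^33 mod 43  (bits of 33 = 100001)
  bit 0 = 1: r = r^2 * 18 mod 43 = 1^2 * 18 = 1*18 = 18
  bit 1 = 0: r = r^2 mod 43 = 18^2 = 23
  bit 2 = 0: r = r^2 mod 43 = 23^2 = 13
  bit 3 = 0: r = r^2 mod 43 = 13^2 = 40
  bit 4 = 0: r = r^2 mod 43 = 40^2 = 9
  bit 5 = 1: r = r^2 * 18 mod 43 = 9^2 * 18 = 38*18 = 39
  -> A = 39
B = 18^6 mod 43  (bits of 6 = 110)
  bit 0 = 1: r = r^2 * 18 mod 43 = 1^2 * 18 = 1*18 = 18
  bit 1 = 1: r = r^2 * 18 mod 43 = 18^2 * 18 = 23*18 = 27
  bit 2 = 0: r = r^2 mod 43 = 27^2 = 41
  -> B = 41
s = B^a = 41^33 mod 43  (bits of 33 = 100001)
  bit 0 = 1: r = r^2 * 41 mod 43 = 1^2 * 41 = 1*41 = 41
  bit 1 = 0: r = r^2 mod 43 = 41^2 = 4
  bit 2 = 0: r = r^2 mod 43 = 4^2 = 16
  bit 3 = 0: r = r^2 mod 43 = 16^2 = 41
  bit 4 = 0: r = r^2 mod 43 = 41^2 = 4
  bit 5 = 1: r = r^2 * 41 mod 43 = 4^2 * 41 = 16*41 = 11
  -> s = B^a = 11

Answer: 11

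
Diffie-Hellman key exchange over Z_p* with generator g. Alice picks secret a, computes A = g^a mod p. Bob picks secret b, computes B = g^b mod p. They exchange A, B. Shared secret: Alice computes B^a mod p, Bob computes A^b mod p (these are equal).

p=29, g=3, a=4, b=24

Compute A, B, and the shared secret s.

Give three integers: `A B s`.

Answer: 23 24 16

Derivation:
A = 3^4 mod 29  (bits of 4 = 100)
  bit 0 = 1: r = r^2 * 3 mod 29 = 1^2 * 3 = 1*3 = 3
  bit 1 = 0: r = r^2 mod 29 = 3^2 = 9
  bit 2 = 0: r = r^2 mod 29 = 9^2 = 23
  -> A = 23
B = 3^24 mod 29  (bits of 24 = 11000)
  bit 0 = 1: r = r^2 * 3 mod 29 = 1^2 * 3 = 1*3 = 3
  bit 1 = 1: r = r^2 * 3 mod 29 = 3^2 * 3 = 9*3 = 27
  bit 2 = 0: r = r^2 mod 29 = 27^2 = 4
  bit 3 = 0: r = r^2 mod 29 = 4^2 = 16
  bit 4 = 0: r = r^2 mod 29 = 16^2 = 24
  -> B = 24
s = B^a = 24^4 mod 29  (bits of 4 = 100)
  bit 0 = 1: r = r^2 * 24 mod 29 = 1^2 * 24 = 1*24 = 24
  bit 1 = 0: r = r^2 mod 29 = 24^2 = 25
  bit 2 = 0: r = r^2 mod 29 = 25^2 = 16
  -> s = B^a = 16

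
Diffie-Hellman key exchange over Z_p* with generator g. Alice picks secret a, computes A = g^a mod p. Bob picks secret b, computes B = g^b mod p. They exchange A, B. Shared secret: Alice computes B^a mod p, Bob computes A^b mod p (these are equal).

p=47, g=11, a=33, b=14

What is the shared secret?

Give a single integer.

Answer: 27

Derivation:
A = 11^33 mod 47  (bits of 33 = 100001)
  bit 0 = 1: r = r^2 * 11 mod 47 = 1^2 * 11 = 1*11 = 11
  bit 1 = 0: r = r^2 mod 47 = 11^2 = 27
  bit 2 = 0: r = r^2 mod 47 = 27^2 = 24
  bit 3 = 0: r = r^2 mod 47 = 24^2 = 12
  bit 4 = 0: r = r^2 mod 47 = 12^2 = 3
  bit 5 = 1: r = r^2 * 11 mod 47 = 3^2 * 11 = 9*11 = 5
  -> A = 5
B = 11^14 mod 47  (bits of 14 = 1110)
  bit 0 = 1: r = r^2 * 11 mod 47 = 1^2 * 11 = 1*11 = 11
  bit 1 = 1: r = r^2 * 11 mod 47 = 11^2 * 11 = 27*11 = 15
  bit 2 = 1: r = r^2 * 11 mod 47 = 15^2 * 11 = 37*11 = 31
  bit 3 = 0: r = r^2 mod 47 = 31^2 = 21
  -> B = 21
s = B^a = 21^33 mod 47  (bits of 33 = 100001)
  bit 0 = 1: r = r^2 * 21 mod 47 = 1^2 * 21 = 1*21 = 21
  bit 1 = 0: r = r^2 mod 47 = 21^2 = 18
  bit 2 = 0: r = r^2 mod 47 = 18^2 = 42
  bit 3 = 0: r = r^2 mod 47 = 42^2 = 25
  bit 4 = 0: r = r^2 mod 47 = 25^2 = 14
  bit 5 = 1: r = r^2 * 21 mod 47 = 14^2 * 21 = 8*21 = 27
  -> s = B^a = 27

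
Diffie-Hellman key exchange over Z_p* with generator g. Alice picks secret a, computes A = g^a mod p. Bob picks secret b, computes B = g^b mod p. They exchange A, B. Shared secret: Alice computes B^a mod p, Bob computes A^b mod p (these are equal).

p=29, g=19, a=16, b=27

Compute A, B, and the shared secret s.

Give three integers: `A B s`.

Answer: 16 26 20

Derivation:
A = 19^16 mod 29  (bits of 16 = 10000)
  bit 0 = 1: r = r^2 * 19 mod 29 = 1^2 * 19 = 1*19 = 19
  bit 1 = 0: r = r^2 mod 29 = 19^2 = 13
  bit 2 = 0: r = r^2 mod 29 = 13^2 = 24
  bit 3 = 0: r = r^2 mod 29 = 24^2 = 25
  bit 4 = 0: r = r^2 mod 29 = 25^2 = 16
  -> A = 16
B = 19^27 mod 29  (bits of 27 = 11011)
  bit 0 = 1: r = r^2 * 19 mod 29 = 1^2 * 19 = 1*19 = 19
  bit 1 = 1: r = r^2 * 19 mod 29 = 19^2 * 19 = 13*19 = 15
  bit 2 = 0: r = r^2 mod 29 = 15^2 = 22
  bit 3 = 1: r = r^2 * 19 mod 29 = 22^2 * 19 = 20*19 = 3
  bit 4 = 1: r = r^2 * 19 mod 29 = 3^2 * 19 = 9*19 = 26
  -> B = 26
s = B^a = 26^16 mod 29  (bits of 16 = 10000)
  bit 0 = 1: r = r^2 * 26 mod 29 = 1^2 * 26 = 1*26 = 26
  bit 1 = 0: r = r^2 mod 29 = 26^2 = 9
  bit 2 = 0: r = r^2 mod 29 = 9^2 = 23
  bit 3 = 0: r = r^2 mod 29 = 23^2 = 7
  bit 4 = 0: r = r^2 mod 29 = 7^2 = 20
  -> s = B^a = 20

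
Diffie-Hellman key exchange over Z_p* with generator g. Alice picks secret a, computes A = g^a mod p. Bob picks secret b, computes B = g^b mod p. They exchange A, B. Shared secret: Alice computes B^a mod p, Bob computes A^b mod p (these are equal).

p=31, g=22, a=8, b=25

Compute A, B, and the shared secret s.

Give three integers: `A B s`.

A = 22^8 mod 31  (bits of 8 = 1000)
  bit 0 = 1: r = r^2 * 22 mod 31 = 1^2 * 22 = 1*22 = 22
  bit 1 = 0: r = r^2 mod 31 = 22^2 = 19
  bit 2 = 0: r = r^2 mod 31 = 19^2 = 20
  bit 3 = 0: r = r^2 mod 31 = 20^2 = 28
  -> A = 28
B = 22^25 mod 31  (bits of 25 = 11001)
  bit 0 = 1: r = r^2 * 22 mod 31 = 1^2 * 22 = 1*22 = 22
  bit 1 = 1: r = r^2 * 22 mod 31 = 22^2 * 22 = 19*22 = 15
  bit 2 = 0: r = r^2 mod 31 = 15^2 = 8
  bit 3 = 0: r = r^2 mod 31 = 8^2 = 2
  bit 4 = 1: r = r^2 * 22 mod 31 = 2^2 * 22 = 4*22 = 26
  -> B = 26
s = B^a = 26^8 mod 31  (bits of 8 = 1000)
  bit 0 = 1: r = r^2 * 26 mod 31 = 1^2 * 26 = 1*26 = 26
  bit 1 = 0: r = r^2 mod 31 = 26^2 = 25
  bit 2 = 0: r = r^2 mod 31 = 25^2 = 5
  bit 3 = 0: r = r^2 mod 31 = 5^2 = 25
  -> s = B^a = 25

Answer: 28 26 25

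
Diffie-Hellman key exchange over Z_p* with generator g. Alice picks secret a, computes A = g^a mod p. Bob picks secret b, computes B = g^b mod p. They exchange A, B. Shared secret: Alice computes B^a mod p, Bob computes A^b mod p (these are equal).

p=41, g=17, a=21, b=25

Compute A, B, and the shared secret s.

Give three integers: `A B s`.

Answer: 24 14 27

Derivation:
A = 17^21 mod 41  (bits of 21 = 10101)
  bit 0 = 1: r = r^2 * 17 mod 41 = 1^2 * 17 = 1*17 = 17
  bit 1 = 0: r = r^2 mod 41 = 17^2 = 2
  bit 2 = 1: r = r^2 * 17 mod 41 = 2^2 * 17 = 4*17 = 27
  bit 3 = 0: r = r^2 mod 41 = 27^2 = 32
  bit 4 = 1: r = r^2 * 17 mod 41 = 32^2 * 17 = 40*17 = 24
  -> A = 24
B = 17^25 mod 41  (bits of 25 = 11001)
  bit 0 = 1: r = r^2 * 17 mod 41 = 1^2 * 17 = 1*17 = 17
  bit 1 = 1: r = r^2 * 17 mod 41 = 17^2 * 17 = 2*17 = 34
  bit 2 = 0: r = r^2 mod 41 = 34^2 = 8
  bit 3 = 0: r = r^2 mod 41 = 8^2 = 23
  bit 4 = 1: r = r^2 * 17 mod 41 = 23^2 * 17 = 37*17 = 14
  -> B = 14
s = B^a = 14^21 mod 41  (bits of 21 = 10101)
  bit 0 = 1: r = r^2 * 14 mod 41 = 1^2 * 14 = 1*14 = 14
  bit 1 = 0: r = r^2 mod 41 = 14^2 = 32
  bit 2 = 1: r = r^2 * 14 mod 41 = 32^2 * 14 = 40*14 = 27
  bit 3 = 0: r = r^2 mod 41 = 27^2 = 32
  bit 4 = 1: r = r^2 * 14 mod 41 = 32^2 * 14 = 40*14 = 27
  -> s = B^a = 27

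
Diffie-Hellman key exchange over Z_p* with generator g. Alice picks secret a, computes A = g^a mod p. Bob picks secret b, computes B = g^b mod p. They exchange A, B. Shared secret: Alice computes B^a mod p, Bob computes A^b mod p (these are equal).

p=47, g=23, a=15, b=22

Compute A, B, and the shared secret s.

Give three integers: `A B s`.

A = 23^15 mod 47  (bits of 15 = 1111)
  bit 0 = 1: r = r^2 * 23 mod 47 = 1^2 * 23 = 1*23 = 23
  bit 1 = 1: r = r^2 * 23 mod 47 = 23^2 * 23 = 12*23 = 41
  bit 2 = 1: r = r^2 * 23 mod 47 = 41^2 * 23 = 36*23 = 29
  bit 3 = 1: r = r^2 * 23 mod 47 = 29^2 * 23 = 42*23 = 26
  -> A = 26
B = 23^22 mod 47  (bits of 22 = 10110)
  bit 0 = 1: r = r^2 * 23 mod 47 = 1^2 * 23 = 1*23 = 23
  bit 1 = 0: r = r^2 mod 47 = 23^2 = 12
  bit 2 = 1: r = r^2 * 23 mod 47 = 12^2 * 23 = 3*23 = 22
  bit 3 = 1: r = r^2 * 23 mod 47 = 22^2 * 23 = 14*23 = 40
  bit 4 = 0: r = r^2 mod 47 = 40^2 = 2
  -> B = 2
s = B^a = 2^15 mod 47  (bits of 15 = 1111)
  bit 0 = 1: r = r^2 * 2 mod 47 = 1^2 * 2 = 1*2 = 2
  bit 1 = 1: r = r^2 * 2 mod 47 = 2^2 * 2 = 4*2 = 8
  bit 2 = 1: r = r^2 * 2 mod 47 = 8^2 * 2 = 17*2 = 34
  bit 3 = 1: r = r^2 * 2 mod 47 = 34^2 * 2 = 28*2 = 9
  -> s = B^a = 9

Answer: 26 2 9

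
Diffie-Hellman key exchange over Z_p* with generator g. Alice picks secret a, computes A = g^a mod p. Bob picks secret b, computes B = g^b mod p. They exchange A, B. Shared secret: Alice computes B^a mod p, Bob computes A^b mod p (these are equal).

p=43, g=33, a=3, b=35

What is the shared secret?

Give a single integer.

A = 33^3 mod 43  (bits of 3 = 11)
  bit 0 = 1: r = r^2 * 33 mod 43 = 1^2 * 33 = 1*33 = 33
  bit 1 = 1: r = r^2 * 33 mod 43 = 33^2 * 33 = 14*33 = 32
  -> A = 32
B = 33^35 mod 43  (bits of 35 = 100011)
  bit 0 = 1: r = r^2 * 33 mod 43 = 1^2 * 33 = 1*33 = 33
  bit 1 = 0: r = r^2 mod 43 = 33^2 = 14
  bit 2 = 0: r = r^2 mod 43 = 14^2 = 24
  bit 3 = 0: r = r^2 mod 43 = 24^2 = 17
  bit 4 = 1: r = r^2 * 33 mod 43 = 17^2 * 33 = 31*33 = 34
  bit 5 = 1: r = r^2 * 33 mod 43 = 34^2 * 33 = 38*33 = 7
  -> B = 7
s = B^a = 7^3 mod 43  (bits of 3 = 11)
  bit 0 = 1: r = r^2 * 7 mod 43 = 1^2 * 7 = 1*7 = 7
  bit 1 = 1: r = r^2 * 7 mod 43 = 7^2 * 7 = 6*7 = 42
  -> s = B^a = 42

Answer: 42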